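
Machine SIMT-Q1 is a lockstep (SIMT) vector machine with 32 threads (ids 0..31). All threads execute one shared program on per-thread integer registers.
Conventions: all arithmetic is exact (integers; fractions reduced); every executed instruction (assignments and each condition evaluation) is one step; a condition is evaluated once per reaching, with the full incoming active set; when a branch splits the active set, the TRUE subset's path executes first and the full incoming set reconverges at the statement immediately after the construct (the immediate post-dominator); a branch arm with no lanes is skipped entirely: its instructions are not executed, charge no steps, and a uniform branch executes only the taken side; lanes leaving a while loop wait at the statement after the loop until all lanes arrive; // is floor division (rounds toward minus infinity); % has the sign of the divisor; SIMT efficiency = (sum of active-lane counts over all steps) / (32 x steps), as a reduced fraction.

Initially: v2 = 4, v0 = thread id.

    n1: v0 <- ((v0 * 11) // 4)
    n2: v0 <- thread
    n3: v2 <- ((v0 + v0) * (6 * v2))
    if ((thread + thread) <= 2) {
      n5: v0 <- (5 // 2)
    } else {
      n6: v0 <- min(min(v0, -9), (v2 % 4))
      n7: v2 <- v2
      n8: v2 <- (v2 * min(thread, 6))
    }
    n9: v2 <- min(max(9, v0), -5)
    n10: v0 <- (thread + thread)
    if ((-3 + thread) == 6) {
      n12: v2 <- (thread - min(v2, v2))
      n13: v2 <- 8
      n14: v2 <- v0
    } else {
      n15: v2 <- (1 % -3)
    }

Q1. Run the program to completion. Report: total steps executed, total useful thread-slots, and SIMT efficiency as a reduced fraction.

Answer: 15 steps, 350 useful, 35/48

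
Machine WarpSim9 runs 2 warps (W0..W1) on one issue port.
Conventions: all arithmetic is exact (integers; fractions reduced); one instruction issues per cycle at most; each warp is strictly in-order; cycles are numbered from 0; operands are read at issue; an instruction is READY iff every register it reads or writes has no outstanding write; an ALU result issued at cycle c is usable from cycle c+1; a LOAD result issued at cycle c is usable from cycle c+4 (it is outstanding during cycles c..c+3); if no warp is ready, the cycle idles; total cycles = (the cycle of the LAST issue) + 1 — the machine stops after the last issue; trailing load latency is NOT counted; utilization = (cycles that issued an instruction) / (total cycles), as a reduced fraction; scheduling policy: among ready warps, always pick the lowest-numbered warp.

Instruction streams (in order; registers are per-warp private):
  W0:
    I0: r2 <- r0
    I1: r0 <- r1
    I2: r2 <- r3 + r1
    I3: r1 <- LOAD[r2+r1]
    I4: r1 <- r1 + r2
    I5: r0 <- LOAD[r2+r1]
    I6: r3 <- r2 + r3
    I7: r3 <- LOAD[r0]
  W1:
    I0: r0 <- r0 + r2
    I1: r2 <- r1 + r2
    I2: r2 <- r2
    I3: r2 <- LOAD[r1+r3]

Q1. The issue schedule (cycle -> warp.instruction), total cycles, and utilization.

cycle 0: W0.I0
cycle 1: W0.I1
cycle 2: W0.I2
cycle 3: W0.I3
cycle 4: W1.I0
cycle 5: W1.I1
cycle 6: W1.I2
cycle 7: W0.I4
cycle 8: W0.I5
cycle 9: W0.I6
cycle 10: W1.I3
cycle 11: idle
cycle 12: W0.I7

Answer: 13 cycles, utilization 12/13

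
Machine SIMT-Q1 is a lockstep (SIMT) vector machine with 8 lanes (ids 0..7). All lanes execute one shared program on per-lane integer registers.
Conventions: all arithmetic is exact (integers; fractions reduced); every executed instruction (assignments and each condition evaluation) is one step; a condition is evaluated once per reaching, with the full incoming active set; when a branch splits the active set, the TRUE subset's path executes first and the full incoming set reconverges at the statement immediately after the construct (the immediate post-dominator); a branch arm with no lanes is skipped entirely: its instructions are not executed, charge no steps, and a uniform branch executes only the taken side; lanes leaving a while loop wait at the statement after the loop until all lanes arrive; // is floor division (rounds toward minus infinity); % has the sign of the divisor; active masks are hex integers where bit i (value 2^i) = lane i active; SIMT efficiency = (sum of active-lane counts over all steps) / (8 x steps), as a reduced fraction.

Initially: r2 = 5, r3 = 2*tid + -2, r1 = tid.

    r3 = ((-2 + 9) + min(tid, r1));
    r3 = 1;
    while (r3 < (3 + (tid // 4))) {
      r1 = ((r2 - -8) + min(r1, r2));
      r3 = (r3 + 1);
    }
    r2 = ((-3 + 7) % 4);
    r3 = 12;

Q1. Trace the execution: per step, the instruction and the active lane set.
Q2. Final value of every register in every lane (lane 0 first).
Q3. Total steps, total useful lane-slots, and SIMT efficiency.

step 0: r3 <- ((-2 + 9) + min(tid, r1)) 0xff
step 1: r3 <- 1                      0xff
step 2: eval (r3 < (3 + (tid // 4))) 0xff
step 3: r1 <- ((r2 - -8) + min(r1, r2)) 0xff
step 4: r3 <- (r3 + 1)               0xff
step 5: eval (r3 < (3 + (tid // 4))) 0xff
step 6: r1 <- ((r2 - -8) + min(r1, r2)) 0xff
step 7: r3 <- (r3 + 1)               0xff
step 8: eval (r3 < (3 + (tid // 4))) 0xff
step 9: r1 <- ((r2 - -8) + min(r1, r2)) 0xf0
step 10: r3 <- (r3 + 1)               0xf0
step 11: eval (r3 < (3 + (tid // 4))) 0xf0
step 12: r2 <- ((-3 + 7) % 4)         0xff
step 13: r3 <- 12                     0xff

Answer: 14 steps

r2: 0,0,0,0,0,0,0,0
r3: 12,12,12,12,12,12,12,12
r1: 18,18,18,18,18,18,18,18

steps = 14; useful = 100; efficiency = 100/112 = 25/28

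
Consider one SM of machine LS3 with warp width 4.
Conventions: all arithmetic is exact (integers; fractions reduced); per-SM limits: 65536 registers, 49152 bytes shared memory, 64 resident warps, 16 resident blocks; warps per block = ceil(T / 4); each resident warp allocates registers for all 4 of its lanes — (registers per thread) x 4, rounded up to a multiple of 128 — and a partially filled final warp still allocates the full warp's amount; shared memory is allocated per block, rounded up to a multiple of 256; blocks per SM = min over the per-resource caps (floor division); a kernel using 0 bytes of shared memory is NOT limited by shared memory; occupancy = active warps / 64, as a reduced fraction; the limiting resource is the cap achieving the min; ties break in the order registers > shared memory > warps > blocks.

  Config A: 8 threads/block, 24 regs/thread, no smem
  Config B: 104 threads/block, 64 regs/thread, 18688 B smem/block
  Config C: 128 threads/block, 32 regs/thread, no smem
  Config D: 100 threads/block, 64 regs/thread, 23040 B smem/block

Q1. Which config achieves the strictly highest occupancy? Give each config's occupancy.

occupancies: A 1/2, B 13/16, C 1, D 25/32

Answer: C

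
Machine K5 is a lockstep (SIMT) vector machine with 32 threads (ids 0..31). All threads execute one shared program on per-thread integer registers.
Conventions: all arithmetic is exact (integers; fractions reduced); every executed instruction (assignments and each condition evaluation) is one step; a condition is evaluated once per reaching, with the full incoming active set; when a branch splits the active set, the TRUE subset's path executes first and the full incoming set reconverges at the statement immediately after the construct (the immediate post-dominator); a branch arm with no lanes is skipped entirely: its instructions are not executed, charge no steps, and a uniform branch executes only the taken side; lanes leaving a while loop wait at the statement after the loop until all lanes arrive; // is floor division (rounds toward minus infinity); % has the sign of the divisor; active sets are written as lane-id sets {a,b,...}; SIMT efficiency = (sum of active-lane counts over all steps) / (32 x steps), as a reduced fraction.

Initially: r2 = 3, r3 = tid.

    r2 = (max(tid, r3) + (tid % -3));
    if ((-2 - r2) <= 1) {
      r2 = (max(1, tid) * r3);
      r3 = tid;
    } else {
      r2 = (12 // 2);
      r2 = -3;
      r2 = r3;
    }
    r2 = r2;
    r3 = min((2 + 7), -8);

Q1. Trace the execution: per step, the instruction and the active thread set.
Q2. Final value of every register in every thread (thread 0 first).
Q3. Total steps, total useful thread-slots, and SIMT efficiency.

step 0: r2 <- (max(tid, r3) + (tid % -3)) {0,1,2,3,4,5,6,7,8,9,10,11,12,13,14,15,16,17,18,19,20,21,22,23,24,25,26,27,28,29,30,31}
step 1: eval ((-2 - r2) <= 1)        {0,1,2,3,4,5,6,7,8,9,10,11,12,13,14,15,16,17,18,19,20,21,22,23,24,25,26,27,28,29,30,31}
step 2: r2 <- (max(1, tid) * r3)     {0,1,2,3,4,5,6,7,8,9,10,11,12,13,14,15,16,17,18,19,20,21,22,23,24,25,26,27,28,29,30,31}
step 3: r3 <- tid                    {0,1,2,3,4,5,6,7,8,9,10,11,12,13,14,15,16,17,18,19,20,21,22,23,24,25,26,27,28,29,30,31}
step 4: r2 <- r2                     {0,1,2,3,4,5,6,7,8,9,10,11,12,13,14,15,16,17,18,19,20,21,22,23,24,25,26,27,28,29,30,31}
step 5: r3 <- min((2 + 7), -8)       {0,1,2,3,4,5,6,7,8,9,10,11,12,13,14,15,16,17,18,19,20,21,22,23,24,25,26,27,28,29,30,31}

Answer: 6 steps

r2: 0,1,4,9,16,25,36,49,64,81,100,121,144,169,196,225,256,289,324,361,400,441,484,529,576,625,676,729,784,841,900,961
r3: -8,-8,-8,-8,-8,-8,-8,-8,-8,-8,-8,-8,-8,-8,-8,-8,-8,-8,-8,-8,-8,-8,-8,-8,-8,-8,-8,-8,-8,-8,-8,-8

steps = 6; useful = 192; efficiency = 192/192 = 1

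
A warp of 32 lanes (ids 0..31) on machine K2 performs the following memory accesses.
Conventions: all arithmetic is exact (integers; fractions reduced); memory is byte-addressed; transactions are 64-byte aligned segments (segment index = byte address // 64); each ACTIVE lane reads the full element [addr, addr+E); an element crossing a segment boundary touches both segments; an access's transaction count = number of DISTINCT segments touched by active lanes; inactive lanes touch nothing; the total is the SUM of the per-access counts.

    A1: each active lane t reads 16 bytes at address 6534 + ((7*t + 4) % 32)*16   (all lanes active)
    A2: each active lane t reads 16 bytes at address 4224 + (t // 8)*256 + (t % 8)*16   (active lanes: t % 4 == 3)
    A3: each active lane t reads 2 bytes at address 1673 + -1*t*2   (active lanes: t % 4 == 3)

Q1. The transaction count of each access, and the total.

A1: 9 transactions
A2: 8 transactions
A3: 2 transactions

Answer: 9,8,2; total 19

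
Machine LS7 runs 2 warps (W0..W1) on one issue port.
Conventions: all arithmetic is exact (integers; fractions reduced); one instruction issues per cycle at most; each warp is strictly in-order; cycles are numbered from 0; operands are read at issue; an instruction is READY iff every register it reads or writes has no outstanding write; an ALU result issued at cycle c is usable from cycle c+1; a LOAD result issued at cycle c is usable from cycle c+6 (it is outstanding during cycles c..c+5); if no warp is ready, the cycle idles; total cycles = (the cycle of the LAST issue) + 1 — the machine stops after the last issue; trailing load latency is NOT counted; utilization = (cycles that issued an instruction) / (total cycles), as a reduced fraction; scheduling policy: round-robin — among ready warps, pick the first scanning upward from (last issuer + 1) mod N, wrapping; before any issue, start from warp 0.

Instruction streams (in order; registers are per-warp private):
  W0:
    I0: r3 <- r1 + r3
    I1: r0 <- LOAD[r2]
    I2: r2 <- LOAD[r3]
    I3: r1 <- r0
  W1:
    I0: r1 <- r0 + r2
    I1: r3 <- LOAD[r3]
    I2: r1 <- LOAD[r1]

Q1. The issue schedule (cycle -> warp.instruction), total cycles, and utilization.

cycle 0: W0.I0
cycle 1: W1.I0
cycle 2: W0.I1
cycle 3: W1.I1
cycle 4: W0.I2
cycle 5: W1.I2
cycle 6: idle
cycle 7: idle
cycle 8: W0.I3

Answer: 9 cycles, utilization 7/9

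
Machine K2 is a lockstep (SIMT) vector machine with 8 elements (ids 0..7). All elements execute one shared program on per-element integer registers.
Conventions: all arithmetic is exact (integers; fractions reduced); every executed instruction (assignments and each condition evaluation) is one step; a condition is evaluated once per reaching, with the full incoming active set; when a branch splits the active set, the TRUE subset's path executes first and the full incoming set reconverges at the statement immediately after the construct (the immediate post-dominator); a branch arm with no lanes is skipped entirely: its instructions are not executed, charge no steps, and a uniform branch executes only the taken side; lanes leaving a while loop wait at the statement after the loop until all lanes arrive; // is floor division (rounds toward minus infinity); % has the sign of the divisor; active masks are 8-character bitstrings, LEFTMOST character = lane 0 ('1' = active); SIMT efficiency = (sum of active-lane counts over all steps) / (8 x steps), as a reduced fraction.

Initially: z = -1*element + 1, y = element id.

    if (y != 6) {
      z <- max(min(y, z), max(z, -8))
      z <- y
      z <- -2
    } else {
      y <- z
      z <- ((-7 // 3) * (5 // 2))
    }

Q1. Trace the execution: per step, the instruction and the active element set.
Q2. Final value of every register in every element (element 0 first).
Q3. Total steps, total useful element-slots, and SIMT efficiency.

step 0: eval (y != 6)                11111111
step 1: z <- max(min(y, z), max(z, -8)) 11111101
step 2: z <- y                       11111101
step 3: z <- -2                      11111101
step 4: y <- z                       00000010
step 5: z <- ((-7 // 3) * (5 // 2))  00000010

Answer: 6 steps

z: -2,-2,-2,-2,-2,-2,-6,-2
y: 0,1,2,3,4,5,-5,7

steps = 6; useful = 31; efficiency = 31/48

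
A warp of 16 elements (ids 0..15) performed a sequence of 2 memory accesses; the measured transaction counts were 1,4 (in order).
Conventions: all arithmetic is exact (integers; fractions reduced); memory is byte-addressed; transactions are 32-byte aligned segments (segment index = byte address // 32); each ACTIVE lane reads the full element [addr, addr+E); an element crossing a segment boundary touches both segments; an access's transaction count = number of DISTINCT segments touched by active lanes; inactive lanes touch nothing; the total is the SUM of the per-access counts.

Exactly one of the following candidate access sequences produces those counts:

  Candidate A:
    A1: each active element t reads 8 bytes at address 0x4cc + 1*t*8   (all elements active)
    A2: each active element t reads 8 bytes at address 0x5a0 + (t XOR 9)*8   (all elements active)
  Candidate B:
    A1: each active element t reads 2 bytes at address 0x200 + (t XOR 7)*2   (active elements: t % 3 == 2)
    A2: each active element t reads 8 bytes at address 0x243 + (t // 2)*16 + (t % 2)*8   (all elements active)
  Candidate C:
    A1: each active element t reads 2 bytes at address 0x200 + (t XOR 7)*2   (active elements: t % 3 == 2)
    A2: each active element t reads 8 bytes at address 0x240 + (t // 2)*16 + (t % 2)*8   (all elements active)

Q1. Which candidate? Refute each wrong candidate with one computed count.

A: A1 gives 5 transactions, not 1
B: A2 gives 5 transactions, not 4
C: all counts match (1,4)

Answer: C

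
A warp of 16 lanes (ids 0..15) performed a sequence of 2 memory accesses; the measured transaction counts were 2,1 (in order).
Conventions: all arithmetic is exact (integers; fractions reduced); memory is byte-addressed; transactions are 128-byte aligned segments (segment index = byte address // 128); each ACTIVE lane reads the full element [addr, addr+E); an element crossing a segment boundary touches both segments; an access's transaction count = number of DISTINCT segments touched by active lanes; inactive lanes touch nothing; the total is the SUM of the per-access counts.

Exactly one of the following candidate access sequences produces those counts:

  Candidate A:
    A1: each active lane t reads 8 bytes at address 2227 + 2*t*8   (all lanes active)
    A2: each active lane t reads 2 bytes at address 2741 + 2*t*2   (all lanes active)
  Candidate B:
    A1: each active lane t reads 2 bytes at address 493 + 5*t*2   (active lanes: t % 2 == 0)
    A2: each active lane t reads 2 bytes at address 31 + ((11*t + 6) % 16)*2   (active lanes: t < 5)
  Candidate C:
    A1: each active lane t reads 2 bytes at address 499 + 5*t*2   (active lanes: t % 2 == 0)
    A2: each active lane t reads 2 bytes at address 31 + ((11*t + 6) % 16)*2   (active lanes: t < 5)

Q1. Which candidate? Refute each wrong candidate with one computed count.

A: A1 gives 3 transactions, not 2
C: A1 gives 3 transactions, not 2
B: all counts match (2,1)

Answer: B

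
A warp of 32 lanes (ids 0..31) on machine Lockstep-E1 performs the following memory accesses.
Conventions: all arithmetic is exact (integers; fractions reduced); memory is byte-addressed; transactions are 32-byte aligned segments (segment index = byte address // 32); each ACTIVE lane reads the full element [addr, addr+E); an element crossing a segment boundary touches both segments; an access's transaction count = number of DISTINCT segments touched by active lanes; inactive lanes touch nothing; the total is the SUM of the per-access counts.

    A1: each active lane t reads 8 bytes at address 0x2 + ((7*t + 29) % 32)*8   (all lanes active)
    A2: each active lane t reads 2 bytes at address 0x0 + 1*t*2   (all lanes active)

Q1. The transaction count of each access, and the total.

A1: 9 transactions
A2: 2 transactions

Answer: 9,2; total 11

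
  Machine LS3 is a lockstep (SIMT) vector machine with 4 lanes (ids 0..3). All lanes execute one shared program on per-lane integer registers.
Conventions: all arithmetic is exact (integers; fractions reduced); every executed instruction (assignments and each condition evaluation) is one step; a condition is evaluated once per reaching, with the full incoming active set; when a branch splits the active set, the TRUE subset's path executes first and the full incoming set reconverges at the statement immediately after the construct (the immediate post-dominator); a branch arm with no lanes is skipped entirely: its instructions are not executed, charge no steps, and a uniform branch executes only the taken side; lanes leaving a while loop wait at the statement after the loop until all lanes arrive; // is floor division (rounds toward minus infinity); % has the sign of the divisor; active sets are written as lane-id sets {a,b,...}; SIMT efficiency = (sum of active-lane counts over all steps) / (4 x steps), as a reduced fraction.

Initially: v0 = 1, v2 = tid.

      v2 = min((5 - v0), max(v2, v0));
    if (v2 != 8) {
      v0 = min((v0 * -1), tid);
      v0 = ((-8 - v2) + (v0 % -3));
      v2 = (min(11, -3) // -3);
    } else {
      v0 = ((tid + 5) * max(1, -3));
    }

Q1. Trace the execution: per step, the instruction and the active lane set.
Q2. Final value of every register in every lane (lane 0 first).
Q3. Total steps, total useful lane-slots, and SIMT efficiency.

step 0: v2 <- min((5 - v0), max(v2, v0)) {0,1,2,3}
step 1: eval (v2 != 8)               {0,1,2,3}
step 2: v0 <- min((v0 * -1), tid)    {0,1,2,3}
step 3: v0 <- ((-8 - v2) + (v0 % -3)) {0,1,2,3}
step 4: v2 <- (min(11, -3) // -3)    {0,1,2,3}

Answer: 5 steps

v0: -10,-10,-11,-12
v2: 1,1,1,1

steps = 5; useful = 20; efficiency = 20/20 = 1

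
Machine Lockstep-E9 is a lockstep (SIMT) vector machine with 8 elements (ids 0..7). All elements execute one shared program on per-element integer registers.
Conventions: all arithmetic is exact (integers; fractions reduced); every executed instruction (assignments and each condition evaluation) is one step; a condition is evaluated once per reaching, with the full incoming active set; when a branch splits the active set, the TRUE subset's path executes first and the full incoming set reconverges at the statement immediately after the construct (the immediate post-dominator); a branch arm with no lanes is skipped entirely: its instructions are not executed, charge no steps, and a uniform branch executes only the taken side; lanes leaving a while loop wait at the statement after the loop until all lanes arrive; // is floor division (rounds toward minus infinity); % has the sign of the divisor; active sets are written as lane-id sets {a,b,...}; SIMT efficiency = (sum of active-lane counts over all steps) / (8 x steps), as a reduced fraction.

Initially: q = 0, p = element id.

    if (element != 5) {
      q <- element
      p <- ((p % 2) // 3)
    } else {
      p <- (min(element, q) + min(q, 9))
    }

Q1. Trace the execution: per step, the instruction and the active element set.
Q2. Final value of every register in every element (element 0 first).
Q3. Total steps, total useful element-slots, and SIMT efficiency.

step 0: eval (element != 5)          {0,1,2,3,4,5,6,7}
step 1: q <- element                 {0,1,2,3,4,6,7}
step 2: p <- ((p % 2) // 3)          {0,1,2,3,4,6,7}
step 3: p <- (min(element, q) + min(q, 9)) {5}

Answer: 4 steps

q: 0,1,2,3,4,0,6,7
p: 0,0,0,0,0,0,0,0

steps = 4; useful = 23; efficiency = 23/32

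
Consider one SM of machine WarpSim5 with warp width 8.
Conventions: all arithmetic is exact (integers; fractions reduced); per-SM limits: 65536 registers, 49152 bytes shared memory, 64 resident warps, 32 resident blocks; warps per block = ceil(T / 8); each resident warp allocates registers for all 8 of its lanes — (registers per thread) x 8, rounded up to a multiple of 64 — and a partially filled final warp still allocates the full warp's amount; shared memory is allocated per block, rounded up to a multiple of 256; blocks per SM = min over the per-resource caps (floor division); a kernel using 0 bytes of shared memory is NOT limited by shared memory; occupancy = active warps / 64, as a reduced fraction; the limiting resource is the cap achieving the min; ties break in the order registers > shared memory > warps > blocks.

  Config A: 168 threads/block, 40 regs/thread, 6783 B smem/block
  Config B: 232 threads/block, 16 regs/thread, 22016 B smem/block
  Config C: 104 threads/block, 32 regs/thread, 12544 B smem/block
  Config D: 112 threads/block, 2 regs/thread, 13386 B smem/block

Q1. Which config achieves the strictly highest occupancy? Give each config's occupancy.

occupancies: A 63/64, B 29/32, C 39/64, D 21/32

Answer: A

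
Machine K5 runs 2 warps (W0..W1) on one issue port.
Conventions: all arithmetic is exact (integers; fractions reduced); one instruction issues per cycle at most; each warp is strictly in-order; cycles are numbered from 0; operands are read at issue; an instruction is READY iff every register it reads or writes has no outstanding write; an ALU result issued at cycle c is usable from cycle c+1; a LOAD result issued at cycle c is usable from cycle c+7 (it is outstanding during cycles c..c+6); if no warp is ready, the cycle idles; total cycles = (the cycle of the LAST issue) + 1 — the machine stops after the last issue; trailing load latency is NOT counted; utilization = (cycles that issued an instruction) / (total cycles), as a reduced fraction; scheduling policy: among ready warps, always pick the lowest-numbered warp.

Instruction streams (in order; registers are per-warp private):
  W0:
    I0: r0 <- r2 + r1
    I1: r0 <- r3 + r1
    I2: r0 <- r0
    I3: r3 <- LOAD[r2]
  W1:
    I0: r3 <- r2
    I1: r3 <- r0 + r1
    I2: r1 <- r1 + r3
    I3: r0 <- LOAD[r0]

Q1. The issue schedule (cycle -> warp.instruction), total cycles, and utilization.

cycle 0: W0.I0
cycle 1: W0.I1
cycle 2: W0.I2
cycle 3: W0.I3
cycle 4: W1.I0
cycle 5: W1.I1
cycle 6: W1.I2
cycle 7: W1.I3

Answer: 8 cycles, utilization 1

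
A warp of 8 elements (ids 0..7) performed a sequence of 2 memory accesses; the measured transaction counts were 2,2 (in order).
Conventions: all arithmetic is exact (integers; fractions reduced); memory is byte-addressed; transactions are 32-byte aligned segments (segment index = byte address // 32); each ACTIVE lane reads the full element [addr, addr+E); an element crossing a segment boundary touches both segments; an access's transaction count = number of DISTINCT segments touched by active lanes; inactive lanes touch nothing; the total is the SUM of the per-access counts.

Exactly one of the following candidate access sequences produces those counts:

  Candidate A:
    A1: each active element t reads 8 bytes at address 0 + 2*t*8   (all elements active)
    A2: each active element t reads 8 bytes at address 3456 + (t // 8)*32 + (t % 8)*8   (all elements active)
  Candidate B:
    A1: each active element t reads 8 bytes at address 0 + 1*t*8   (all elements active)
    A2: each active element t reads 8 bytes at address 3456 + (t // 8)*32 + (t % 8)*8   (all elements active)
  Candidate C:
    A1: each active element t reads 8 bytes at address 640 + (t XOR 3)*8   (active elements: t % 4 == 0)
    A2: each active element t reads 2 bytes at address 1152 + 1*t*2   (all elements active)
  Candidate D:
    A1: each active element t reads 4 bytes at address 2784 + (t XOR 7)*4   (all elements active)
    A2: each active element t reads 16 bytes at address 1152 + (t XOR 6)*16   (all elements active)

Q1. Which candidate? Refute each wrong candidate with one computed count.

A: A1 gives 4 transactions, not 2
C: A2 gives 1 transaction, not 2
D: A1 gives 1 transaction, not 2
B: all counts match (2,2)

Answer: B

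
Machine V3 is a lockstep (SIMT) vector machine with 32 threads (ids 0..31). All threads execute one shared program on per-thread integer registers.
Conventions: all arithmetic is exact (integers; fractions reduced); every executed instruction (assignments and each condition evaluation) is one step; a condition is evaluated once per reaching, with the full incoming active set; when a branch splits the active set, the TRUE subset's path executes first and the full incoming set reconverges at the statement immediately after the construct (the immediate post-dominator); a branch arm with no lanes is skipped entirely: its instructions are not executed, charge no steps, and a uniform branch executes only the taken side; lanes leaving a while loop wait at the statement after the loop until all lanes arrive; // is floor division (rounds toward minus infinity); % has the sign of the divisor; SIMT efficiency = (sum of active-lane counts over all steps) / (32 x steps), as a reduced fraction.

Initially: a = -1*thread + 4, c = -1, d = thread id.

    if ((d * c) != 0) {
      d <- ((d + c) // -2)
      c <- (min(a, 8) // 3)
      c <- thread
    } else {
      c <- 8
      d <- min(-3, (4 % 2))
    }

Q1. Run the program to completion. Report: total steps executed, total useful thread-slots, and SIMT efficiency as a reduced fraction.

Answer: 6 steps, 127 useful, 127/192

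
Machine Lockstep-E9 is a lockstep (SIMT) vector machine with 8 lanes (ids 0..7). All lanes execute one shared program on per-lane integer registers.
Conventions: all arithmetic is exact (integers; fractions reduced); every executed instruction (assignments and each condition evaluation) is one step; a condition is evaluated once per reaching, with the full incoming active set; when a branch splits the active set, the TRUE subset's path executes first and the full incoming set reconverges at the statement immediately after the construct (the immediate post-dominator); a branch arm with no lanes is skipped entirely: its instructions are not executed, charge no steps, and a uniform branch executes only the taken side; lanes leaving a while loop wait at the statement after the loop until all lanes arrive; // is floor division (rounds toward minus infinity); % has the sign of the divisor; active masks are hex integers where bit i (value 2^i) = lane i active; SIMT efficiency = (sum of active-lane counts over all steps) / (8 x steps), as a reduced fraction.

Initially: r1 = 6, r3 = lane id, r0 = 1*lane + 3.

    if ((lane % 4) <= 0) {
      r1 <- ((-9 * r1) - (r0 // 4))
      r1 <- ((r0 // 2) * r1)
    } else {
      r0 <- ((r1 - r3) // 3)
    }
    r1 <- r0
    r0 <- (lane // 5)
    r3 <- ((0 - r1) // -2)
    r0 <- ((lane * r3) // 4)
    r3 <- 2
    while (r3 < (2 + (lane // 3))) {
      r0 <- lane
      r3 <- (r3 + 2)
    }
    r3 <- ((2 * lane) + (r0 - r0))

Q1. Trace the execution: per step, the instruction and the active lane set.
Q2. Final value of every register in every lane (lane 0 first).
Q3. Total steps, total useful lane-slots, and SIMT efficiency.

step 0: eval ((lane % 4) <= 0)       0xff
step 1: r1 <- ((-9 * r1) - (r0 // 4)) 0x11
step 2: r1 <- ((r0 // 2) * r1)       0x11
step 3: r0 <- ((r1 - r3) // 3)       0xee
step 4: r1 <- r0                     0xff
step 5: r0 <- (lane // 5)            0xff
step 6: r3 <- ((0 - r1) // -2)       0xff
step 7: r0 <- ((lane * r3) // 4)     0xff
step 8: r3 <- 2                      0xff
step 9: eval (r3 < (2 + (lane // 3))) 0xff
step 10: r0 <- lane                   0xf8
step 11: r3 <- (r3 + 2)               0xf8
step 12: eval (r3 < (2 + (lane // 3))) 0xf8
step 13: r3 <- ((2 * lane) + (r0 - r0)) 0xff

Answer: 14 steps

r1: 3,1,1,1,7,0,0,-1
r3: 0,2,4,6,8,10,12,14
r0: 0,0,0,3,4,5,6,7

steps = 14; useful = 89; efficiency = 89/112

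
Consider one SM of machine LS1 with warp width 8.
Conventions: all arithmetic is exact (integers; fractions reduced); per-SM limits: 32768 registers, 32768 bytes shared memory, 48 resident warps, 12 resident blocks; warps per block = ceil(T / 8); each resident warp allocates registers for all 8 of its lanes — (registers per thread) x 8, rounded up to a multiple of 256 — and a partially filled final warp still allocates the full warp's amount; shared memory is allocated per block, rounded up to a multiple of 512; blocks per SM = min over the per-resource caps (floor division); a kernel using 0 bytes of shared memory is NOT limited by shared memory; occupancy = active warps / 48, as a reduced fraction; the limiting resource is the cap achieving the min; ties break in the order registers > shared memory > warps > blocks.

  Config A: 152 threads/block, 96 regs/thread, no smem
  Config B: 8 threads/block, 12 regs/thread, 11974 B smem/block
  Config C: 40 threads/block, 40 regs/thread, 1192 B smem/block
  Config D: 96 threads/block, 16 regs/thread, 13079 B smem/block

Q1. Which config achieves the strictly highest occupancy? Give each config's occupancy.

occupancies: A 19/24, B 1/24, C 15/16, D 1/2

Answer: C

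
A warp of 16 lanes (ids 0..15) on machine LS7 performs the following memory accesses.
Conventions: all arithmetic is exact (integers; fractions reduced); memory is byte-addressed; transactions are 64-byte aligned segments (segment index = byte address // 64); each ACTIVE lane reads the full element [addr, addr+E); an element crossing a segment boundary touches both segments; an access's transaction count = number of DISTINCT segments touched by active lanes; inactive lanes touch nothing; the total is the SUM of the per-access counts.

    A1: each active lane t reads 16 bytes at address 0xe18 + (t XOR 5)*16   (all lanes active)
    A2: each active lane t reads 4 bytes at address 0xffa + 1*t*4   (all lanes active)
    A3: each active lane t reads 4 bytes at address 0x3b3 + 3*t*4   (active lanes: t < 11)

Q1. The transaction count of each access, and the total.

A1: 5 transactions
A2: 2 transactions
A3: 3 transactions

Answer: 5,2,3; total 10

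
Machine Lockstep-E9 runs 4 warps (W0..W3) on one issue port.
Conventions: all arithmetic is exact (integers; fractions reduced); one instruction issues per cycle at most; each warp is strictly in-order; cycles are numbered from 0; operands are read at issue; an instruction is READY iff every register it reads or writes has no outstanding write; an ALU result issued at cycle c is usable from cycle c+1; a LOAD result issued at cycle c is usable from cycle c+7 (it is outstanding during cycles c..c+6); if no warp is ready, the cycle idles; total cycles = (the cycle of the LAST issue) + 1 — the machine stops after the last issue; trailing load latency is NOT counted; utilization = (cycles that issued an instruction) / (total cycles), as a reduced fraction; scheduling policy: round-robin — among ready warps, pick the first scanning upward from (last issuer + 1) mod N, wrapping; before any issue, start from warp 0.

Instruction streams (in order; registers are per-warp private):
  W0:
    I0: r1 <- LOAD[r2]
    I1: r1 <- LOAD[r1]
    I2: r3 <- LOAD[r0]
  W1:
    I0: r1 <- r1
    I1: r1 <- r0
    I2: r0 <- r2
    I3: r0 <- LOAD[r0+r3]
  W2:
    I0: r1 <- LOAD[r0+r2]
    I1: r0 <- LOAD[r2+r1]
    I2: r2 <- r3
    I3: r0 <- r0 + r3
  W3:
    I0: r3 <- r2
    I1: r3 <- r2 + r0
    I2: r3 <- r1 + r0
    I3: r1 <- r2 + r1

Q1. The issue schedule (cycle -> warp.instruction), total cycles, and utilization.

cycle 0: W0.I0
cycle 1: W1.I0
cycle 2: W2.I0
cycle 3: W3.I0
cycle 4: W1.I1
cycle 5: W3.I1
cycle 6: W1.I2
cycle 7: W3.I2
cycle 8: W0.I1
cycle 9: W1.I3
cycle 10: W2.I1
cycle 11: W3.I3
cycle 12: W0.I2
cycle 13: W2.I2
cycle 14: idle
cycle 15: idle
cycle 16: idle
cycle 17: W2.I3

Answer: 18 cycles, utilization 5/6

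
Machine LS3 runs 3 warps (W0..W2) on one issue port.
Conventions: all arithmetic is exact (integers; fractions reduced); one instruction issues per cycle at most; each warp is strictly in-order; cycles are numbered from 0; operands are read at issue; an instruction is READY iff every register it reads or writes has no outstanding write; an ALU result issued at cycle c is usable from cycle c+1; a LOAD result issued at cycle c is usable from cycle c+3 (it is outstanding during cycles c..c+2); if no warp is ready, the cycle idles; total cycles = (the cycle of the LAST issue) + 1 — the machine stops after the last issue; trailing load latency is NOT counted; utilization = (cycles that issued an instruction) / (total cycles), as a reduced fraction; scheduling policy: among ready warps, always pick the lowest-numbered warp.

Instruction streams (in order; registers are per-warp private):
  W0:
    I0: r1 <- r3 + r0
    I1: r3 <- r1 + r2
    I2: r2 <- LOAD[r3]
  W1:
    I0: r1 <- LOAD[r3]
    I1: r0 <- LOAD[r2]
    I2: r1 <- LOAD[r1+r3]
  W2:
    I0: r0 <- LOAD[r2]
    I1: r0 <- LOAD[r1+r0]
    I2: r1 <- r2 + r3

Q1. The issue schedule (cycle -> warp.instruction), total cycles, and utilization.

cycle 0: W0.I0
cycle 1: W0.I1
cycle 2: W0.I2
cycle 3: W1.I0
cycle 4: W1.I1
cycle 5: W2.I0
cycle 6: W1.I2
cycle 7: idle
cycle 8: W2.I1
cycle 9: W2.I2

Answer: 10 cycles, utilization 9/10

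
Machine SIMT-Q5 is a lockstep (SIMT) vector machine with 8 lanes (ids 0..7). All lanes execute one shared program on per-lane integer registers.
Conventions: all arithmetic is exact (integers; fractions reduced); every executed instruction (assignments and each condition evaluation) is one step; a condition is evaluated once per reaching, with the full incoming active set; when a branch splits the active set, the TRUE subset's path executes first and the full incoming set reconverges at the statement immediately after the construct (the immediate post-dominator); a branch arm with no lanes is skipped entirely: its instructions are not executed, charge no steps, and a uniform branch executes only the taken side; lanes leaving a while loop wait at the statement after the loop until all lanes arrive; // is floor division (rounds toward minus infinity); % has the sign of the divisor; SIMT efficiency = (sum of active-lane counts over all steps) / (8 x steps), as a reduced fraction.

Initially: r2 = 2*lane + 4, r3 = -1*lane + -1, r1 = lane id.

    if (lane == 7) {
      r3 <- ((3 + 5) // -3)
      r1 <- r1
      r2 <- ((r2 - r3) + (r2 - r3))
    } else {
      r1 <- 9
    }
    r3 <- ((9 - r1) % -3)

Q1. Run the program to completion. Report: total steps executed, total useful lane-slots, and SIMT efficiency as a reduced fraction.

Answer: 6 steps, 26 useful, 13/24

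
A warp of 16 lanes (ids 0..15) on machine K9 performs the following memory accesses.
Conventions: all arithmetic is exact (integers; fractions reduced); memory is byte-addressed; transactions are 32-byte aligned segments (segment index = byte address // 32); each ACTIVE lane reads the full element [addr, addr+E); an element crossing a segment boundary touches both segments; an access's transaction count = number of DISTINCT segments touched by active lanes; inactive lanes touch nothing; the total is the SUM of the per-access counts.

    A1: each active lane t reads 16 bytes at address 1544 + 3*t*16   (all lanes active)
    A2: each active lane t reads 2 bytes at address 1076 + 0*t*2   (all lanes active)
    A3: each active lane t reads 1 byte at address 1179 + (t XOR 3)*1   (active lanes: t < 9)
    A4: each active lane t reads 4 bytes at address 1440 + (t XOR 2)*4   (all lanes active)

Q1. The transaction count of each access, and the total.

A1: 24 transactions
A2: 1 transaction
A3: 2 transactions
A4: 2 transactions

Answer: 24,1,2,2; total 29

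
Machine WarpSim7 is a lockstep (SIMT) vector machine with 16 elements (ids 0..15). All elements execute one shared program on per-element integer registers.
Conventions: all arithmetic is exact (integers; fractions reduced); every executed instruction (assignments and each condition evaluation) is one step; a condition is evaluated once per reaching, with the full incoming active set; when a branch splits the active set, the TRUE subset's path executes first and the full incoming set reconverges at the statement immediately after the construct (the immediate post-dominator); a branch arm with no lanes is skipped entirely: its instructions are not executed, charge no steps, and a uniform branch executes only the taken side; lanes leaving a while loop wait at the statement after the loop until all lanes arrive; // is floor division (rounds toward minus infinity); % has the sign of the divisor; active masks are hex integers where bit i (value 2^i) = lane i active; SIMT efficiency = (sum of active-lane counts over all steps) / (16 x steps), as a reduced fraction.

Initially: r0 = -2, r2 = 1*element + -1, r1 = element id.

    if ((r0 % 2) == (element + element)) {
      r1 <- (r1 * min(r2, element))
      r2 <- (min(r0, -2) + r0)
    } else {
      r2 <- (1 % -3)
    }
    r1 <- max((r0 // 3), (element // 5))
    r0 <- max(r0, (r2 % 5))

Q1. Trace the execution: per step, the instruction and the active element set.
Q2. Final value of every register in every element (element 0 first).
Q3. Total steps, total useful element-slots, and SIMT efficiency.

step 0: eval ((r0 % 2) == (element + element)) 0xffff
step 1: r1 <- (r1 * min(r2, element)) 0x0001
step 2: r2 <- (min(r0, -2) + r0)     0x0001
step 3: r2 <- (1 % -3)               0xfffe
step 4: r1 <- max((r0 // 3), (element // 5)) 0xffff
step 5: r0 <- max(r0, (r2 % 5))      0xffff

Answer: 6 steps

r0: 1,3,3,3,3,3,3,3,3,3,3,3,3,3,3,3
r2: -4,-2,-2,-2,-2,-2,-2,-2,-2,-2,-2,-2,-2,-2,-2,-2
r1: 0,0,0,0,0,1,1,1,1,1,2,2,2,2,2,3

steps = 6; useful = 65; efficiency = 65/96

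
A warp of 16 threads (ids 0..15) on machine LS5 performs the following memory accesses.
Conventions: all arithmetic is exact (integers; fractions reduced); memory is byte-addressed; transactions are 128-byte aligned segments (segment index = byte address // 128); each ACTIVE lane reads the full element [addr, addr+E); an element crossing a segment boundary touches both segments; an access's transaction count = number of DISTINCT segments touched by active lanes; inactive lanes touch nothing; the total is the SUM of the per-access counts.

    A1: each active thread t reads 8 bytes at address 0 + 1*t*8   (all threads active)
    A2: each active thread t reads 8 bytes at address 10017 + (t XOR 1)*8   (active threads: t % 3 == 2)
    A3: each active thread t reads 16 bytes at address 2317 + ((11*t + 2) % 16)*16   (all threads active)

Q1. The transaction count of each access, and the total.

A1: 1 transaction
A2: 2 transactions
A3: 3 transactions

Answer: 1,2,3; total 6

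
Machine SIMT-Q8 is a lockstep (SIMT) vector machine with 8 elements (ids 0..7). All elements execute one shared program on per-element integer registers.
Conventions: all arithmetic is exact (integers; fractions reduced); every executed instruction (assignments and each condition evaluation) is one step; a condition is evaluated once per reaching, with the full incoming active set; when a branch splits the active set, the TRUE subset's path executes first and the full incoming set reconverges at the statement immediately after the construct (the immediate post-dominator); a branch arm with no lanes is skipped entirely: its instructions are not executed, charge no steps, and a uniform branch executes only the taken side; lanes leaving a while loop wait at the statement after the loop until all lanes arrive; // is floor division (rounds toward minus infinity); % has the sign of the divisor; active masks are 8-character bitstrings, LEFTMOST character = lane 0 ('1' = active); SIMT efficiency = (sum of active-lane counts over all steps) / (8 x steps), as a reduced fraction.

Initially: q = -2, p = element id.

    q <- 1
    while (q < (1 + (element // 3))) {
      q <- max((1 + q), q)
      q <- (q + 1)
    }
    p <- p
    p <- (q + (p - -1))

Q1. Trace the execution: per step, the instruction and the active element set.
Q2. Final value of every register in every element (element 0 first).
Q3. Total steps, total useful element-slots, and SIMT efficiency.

step 0: q <- 1                       11111111
step 1: eval (q < (1 + (element // 3))) 11111111
step 2: q <- max((1 + q), q)         00011111
step 3: q <- (q + 1)                 00011111
step 4: eval (q < (1 + (element // 3))) 00011111
step 5: p <- p                       11111111
step 6: p <- (q + (p - -1))          11111111

Answer: 7 steps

q: 1,1,1,3,3,3,3,3
p: 2,3,4,7,8,9,10,11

steps = 7; useful = 47; efficiency = 47/56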